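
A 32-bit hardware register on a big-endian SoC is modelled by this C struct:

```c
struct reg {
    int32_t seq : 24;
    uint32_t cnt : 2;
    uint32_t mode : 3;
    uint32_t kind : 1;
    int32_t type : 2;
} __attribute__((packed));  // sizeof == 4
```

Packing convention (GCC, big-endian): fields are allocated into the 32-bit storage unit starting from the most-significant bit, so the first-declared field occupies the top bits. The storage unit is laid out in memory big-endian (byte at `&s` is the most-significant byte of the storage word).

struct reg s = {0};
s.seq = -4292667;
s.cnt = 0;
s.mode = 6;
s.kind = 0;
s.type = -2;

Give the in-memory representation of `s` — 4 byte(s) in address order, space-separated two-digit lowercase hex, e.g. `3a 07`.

be 7f c5 32

seq (24b) val=-4292667 bits=0xbe7fc5 at bit 8: 0xbe7fc500
cnt (2b) val=0 bits=0x0 at bit 6: 0xbe7fc500
mode (3b) val=6 bits=0x6 at bit 3: 0xbe7fc530
kind (1b) val=0 bits=0x0 at bit 2: 0xbe7fc530
type (2b) val=-2 bits=0x2 at bit 0: 0xbe7fc532
word = 0xbe7fc532 → big-endian bytes:
  [0]=0xbe  [1]=0x7f  [2]=0xc5  [3]=0x32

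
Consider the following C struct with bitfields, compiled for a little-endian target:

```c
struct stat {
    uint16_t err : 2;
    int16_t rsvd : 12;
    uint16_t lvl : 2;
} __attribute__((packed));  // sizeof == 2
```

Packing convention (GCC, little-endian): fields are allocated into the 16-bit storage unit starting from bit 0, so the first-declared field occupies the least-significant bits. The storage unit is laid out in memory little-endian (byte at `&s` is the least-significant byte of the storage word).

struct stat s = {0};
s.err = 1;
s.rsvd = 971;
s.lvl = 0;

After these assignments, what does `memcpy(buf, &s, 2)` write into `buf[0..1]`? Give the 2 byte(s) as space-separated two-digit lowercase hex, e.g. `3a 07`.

2d 0f

[0+:2] err=1 & 0x3 = 0x1; word=0x0001
[2+:12] rsvd=971 & 0xfff = 0x3cb; word=0x0f2d
[14+:2] lvl=0 & 0x3 = 0x0; word=0x0f2d
word = 0x0f2d → little-endian bytes:
  [0]=0x2d  [1]=0x0f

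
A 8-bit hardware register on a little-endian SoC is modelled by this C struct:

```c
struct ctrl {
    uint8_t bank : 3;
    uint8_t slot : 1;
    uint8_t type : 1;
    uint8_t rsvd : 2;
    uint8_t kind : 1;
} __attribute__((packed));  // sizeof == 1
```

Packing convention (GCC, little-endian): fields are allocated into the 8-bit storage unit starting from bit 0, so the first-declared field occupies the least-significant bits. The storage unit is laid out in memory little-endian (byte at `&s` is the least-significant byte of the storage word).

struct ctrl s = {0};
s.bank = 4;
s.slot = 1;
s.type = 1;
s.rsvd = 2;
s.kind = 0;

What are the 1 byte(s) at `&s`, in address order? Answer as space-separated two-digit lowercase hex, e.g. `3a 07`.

5c

bank:3 = 4 → 0x4 << 0 → word 0x04
slot:1 = 1 → 0x1 << 3 → word 0x0c
type:1 = 1 → 0x1 << 4 → word 0x1c
rsvd:2 = 2 → 0x2 << 5 → word 0x5c
kind:1 = 0 → 0x0 << 7 → word 0x5c
word = 0x5c → little-endian bytes:
  [0]=0x5c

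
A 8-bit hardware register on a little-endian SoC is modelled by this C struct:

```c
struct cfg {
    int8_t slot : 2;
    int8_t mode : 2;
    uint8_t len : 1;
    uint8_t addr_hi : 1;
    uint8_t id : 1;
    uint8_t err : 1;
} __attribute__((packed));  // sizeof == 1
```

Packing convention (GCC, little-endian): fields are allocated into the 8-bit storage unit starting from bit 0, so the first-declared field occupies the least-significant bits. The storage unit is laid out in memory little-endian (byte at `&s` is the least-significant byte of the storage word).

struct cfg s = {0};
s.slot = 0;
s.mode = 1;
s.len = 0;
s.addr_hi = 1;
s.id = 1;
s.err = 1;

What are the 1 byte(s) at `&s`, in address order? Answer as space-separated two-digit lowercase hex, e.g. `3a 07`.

e4

slot:2 = 0 → 0x0 << 0 → word 0x00
mode:2 = 1 → 0x1 << 2 → word 0x04
len:1 = 0 → 0x0 << 4 → word 0x04
addr_hi:1 = 1 → 0x1 << 5 → word 0x24
id:1 = 1 → 0x1 << 6 → word 0x64
err:1 = 1 → 0x1 << 7 → word 0xe4
word = 0xe4 → little-endian bytes:
  [0]=0xe4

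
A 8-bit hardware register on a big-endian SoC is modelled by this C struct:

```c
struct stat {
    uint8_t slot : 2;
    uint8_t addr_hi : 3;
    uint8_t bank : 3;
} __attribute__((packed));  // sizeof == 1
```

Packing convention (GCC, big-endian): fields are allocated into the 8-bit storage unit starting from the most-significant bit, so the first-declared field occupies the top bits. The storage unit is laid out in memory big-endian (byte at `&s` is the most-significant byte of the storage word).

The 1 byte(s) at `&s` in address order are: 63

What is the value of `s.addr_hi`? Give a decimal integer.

[0]=0x63 (big-endian) → word 0x63
slot:2 @ bit 6 → (0x63>>6)&0x3 = 0x1
addr_hi:3 @ bit 3 → (0x63>>3)&0x7 = 0x4  ←
bank:3 @ bit 0 → (0x63>>0)&0x7 = 0x3

4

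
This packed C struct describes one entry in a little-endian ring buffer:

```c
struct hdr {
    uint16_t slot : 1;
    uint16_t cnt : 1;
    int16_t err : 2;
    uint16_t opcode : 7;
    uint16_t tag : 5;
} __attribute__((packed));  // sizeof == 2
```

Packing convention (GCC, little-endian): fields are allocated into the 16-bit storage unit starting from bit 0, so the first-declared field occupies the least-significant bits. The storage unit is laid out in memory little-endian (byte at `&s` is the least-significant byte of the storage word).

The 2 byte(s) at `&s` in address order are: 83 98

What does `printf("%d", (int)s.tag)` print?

19

[0]=0x83 [1]=0x98 (little-endian) → word 0x9883
slot:1 @ bit 0 → (0x9883>>0)&0x1 = 0x1
cnt:1 @ bit 1 → (0x9883>>1)&0x1 = 0x1
err:2 @ bit 2 → (0x9883>>2)&0x3 = 0x0
opcode:7 @ bit 4 → (0x9883>>4)&0x7f = 0x8
tag:5 @ bit 11 → (0x9883>>11)&0x1f = 0x13  ←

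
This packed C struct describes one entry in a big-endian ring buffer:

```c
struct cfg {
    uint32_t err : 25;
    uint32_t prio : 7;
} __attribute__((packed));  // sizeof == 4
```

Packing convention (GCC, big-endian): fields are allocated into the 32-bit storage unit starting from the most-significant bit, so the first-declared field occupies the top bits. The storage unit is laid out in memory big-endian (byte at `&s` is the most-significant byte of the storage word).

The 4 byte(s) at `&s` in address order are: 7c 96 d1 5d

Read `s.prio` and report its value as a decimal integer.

[0]=0x7c [1]=0x96 [2]=0xd1 [3]=0x5d (big-endian) → word 0x7c96d15d
err:25 @ bit 7 → (0x7c96d15d>>7)&0x1ffffff = 0xf92da2
prio:7 @ bit 0 → (0x7c96d15d>>0)&0x7f = 0x5d  ←

93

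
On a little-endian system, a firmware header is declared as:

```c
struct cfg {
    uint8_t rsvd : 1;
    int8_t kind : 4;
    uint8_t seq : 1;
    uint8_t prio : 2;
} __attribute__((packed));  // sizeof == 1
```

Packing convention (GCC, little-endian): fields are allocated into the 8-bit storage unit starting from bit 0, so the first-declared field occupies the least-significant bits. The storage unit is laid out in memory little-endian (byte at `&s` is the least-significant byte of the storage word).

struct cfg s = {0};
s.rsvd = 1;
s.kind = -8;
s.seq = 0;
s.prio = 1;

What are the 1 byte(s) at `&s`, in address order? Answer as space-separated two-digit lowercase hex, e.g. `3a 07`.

51

rsvd (1b) val=1 bits=0x1 at bit 0: 0x01
kind (4b) val=-8 bits=0x8 at bit 1: 0x11
seq (1b) val=0 bits=0x0 at bit 5: 0x11
prio (2b) val=1 bits=0x1 at bit 6: 0x51
word = 0x51 → little-endian bytes:
  [0]=0x51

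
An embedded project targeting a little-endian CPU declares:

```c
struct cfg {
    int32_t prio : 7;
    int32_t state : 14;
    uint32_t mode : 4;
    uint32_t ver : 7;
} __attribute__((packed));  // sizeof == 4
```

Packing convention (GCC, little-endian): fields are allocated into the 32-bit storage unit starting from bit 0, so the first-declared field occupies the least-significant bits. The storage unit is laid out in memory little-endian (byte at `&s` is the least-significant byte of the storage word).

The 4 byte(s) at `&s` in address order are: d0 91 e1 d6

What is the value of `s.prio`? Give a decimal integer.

-48

[0]=0xd0 [1]=0x91 [2]=0xe1 [3]=0xd6 (little-endian) → word 0xd6e191d0
prio:7 @ bit 0 → (0xd6e191d0>>0)&0x7f = 0x50  ←
state:14 @ bit 7 → (0xd6e191d0>>7)&0x3fff = 0x323
mode:4 @ bit 21 → (0xd6e191d0>>21)&0xf = 0x7
ver:7 @ bit 25 → (0xd6e191d0>>25)&0x7f = 0x6b
prio signed 7b, MSB=1: 80 - 128 = -48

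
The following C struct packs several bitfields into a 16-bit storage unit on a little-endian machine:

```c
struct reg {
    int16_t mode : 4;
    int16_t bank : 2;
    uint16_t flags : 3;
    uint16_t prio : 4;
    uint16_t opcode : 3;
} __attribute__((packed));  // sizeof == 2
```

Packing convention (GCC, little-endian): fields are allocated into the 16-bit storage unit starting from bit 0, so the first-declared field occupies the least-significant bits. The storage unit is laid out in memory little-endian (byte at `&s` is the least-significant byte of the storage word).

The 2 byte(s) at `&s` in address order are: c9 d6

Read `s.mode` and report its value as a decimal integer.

[0]=0xc9 [1]=0xd6 (little-endian) → word 0xd6c9
mode:4 @ bit 0 → (0xd6c9>>0)&0xf = 0x9  ←
bank:2 @ bit 4 → (0xd6c9>>4)&0x3 = 0x0
flags:3 @ bit 6 → (0xd6c9>>6)&0x7 = 0x3
prio:4 @ bit 9 → (0xd6c9>>9)&0xf = 0xb
opcode:3 @ bit 13 → (0xd6c9>>13)&0x7 = 0x6
mode signed 4b, MSB=1: 9 - 16 = -7

-7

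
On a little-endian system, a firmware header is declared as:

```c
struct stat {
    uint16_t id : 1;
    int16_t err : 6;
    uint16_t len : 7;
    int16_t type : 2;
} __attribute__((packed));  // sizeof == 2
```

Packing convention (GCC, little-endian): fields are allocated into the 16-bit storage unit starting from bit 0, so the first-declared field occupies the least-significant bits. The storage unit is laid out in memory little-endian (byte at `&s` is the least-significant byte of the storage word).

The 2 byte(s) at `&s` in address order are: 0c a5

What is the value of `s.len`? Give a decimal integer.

74

[0]=0x0c [1]=0xa5 (little-endian) → word 0xa50c
id [0+:1] = (word>>0) & 0x1 = 0
err [1+:6] = (word>>1) & 0x3f = 6
len [7+:7] = (word>>7) & 0x7f = 74  ←
type [14+:2] = (word>>14) & 0x3 = 2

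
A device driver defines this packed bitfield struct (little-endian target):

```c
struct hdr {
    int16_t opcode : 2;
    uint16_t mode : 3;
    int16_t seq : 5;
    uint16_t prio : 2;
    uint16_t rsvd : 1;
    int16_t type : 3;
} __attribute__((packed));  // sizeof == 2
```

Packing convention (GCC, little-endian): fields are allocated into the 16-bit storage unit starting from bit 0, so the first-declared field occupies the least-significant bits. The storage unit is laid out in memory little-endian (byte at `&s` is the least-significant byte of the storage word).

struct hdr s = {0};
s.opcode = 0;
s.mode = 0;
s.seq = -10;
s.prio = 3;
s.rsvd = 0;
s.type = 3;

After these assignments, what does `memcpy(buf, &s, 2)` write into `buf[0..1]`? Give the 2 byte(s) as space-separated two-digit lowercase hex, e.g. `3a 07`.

c0 6e

opcode:2 = 0 → 0x0 << 0 → word 0x0000
mode:3 = 0 → 0x0 << 2 → word 0x0000
seq:5 = -10 → 0x16 << 5 → word 0x02c0
prio:2 = 3 → 0x3 << 10 → word 0x0ec0
rsvd:1 = 0 → 0x0 << 12 → word 0x0ec0
type:3 = 3 → 0x3 << 13 → word 0x6ec0
word = 0x6ec0 → little-endian bytes:
  [0]=0xc0  [1]=0x6e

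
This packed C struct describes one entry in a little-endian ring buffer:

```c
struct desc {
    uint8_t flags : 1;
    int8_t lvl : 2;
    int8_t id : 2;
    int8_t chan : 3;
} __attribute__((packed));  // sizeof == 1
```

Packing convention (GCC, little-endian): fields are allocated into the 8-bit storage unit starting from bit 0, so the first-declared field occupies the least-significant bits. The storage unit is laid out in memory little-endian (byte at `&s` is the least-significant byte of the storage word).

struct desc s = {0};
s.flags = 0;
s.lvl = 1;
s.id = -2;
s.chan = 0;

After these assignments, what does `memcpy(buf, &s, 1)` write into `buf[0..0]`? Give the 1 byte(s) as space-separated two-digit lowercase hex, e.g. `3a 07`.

[0+:1] flags=0 & 0x1 = 0x0; word=0x00
[1+:2] lvl=1 & 0x3 = 0x1; word=0x02
[3+:2] id=-2 & 0x3 = 0x2; word=0x12
[5+:3] chan=0 & 0x7 = 0x0; word=0x12
word = 0x12 → little-endian bytes:
  [0]=0x12

12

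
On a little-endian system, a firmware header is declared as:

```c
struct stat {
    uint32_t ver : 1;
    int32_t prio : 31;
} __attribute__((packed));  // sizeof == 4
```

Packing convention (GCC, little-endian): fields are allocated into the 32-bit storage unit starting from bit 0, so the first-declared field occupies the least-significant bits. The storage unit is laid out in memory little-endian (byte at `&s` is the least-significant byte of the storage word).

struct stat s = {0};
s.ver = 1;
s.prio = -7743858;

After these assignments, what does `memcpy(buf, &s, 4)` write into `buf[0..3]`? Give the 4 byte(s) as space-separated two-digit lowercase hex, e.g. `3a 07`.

ver:1 = 1 → 0x1 << 0 → word 0x00000001
prio:31 = -7743858 → 0x7f89d68e << 1 → word 0xff13ad1d
word = 0xff13ad1d → little-endian bytes:
  [0]=0x1d  [1]=0xad  [2]=0x13  [3]=0xff

1d ad 13 ff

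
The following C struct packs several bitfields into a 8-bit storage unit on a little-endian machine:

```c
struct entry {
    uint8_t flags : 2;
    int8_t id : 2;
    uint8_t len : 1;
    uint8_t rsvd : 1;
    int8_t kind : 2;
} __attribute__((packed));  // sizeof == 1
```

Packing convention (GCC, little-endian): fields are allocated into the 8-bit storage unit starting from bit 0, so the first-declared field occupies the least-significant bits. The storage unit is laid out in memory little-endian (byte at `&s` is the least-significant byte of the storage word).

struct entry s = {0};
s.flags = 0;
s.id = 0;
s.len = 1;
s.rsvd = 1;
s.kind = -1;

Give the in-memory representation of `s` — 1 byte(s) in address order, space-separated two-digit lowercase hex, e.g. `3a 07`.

f0

[0+:2] flags=0 & 0x3 = 0x0; word=0x00
[2+:2] id=0 & 0x3 = 0x0; word=0x00
[4+:1] len=1 & 0x1 = 0x1; word=0x10
[5+:1] rsvd=1 & 0x1 = 0x1; word=0x30
[6+:2] kind=-1 & 0x3 = 0x3; word=0xf0
word = 0xf0 → little-endian bytes:
  [0]=0xf0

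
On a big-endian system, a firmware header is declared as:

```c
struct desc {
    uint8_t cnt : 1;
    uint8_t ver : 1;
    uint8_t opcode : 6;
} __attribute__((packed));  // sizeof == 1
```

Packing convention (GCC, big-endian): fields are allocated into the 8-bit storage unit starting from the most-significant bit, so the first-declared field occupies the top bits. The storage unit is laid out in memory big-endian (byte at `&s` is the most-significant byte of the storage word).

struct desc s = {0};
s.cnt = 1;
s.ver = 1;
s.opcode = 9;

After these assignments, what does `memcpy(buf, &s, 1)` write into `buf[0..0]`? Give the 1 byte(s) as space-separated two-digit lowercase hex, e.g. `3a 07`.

cnt:1 = 1 → 0x1 << 7 → word 0x80
ver:1 = 1 → 0x1 << 6 → word 0xc0
opcode:6 = 9 → 0x9 << 0 → word 0xc9
word = 0xc9 → big-endian bytes:
  [0]=0xc9

c9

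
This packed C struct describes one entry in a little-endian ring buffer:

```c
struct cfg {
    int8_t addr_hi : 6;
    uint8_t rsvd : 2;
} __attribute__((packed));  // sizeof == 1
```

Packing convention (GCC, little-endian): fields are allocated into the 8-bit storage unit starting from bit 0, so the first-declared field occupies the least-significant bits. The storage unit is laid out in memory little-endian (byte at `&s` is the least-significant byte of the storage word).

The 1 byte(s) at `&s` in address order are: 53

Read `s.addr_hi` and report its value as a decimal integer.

[0]=0x53 (little-endian) → word 0x53
addr_hi [0+:6] = (word>>0) & 0x3f = 19  ←
rsvd [6+:2] = (word>>6) & 0x3 = 1
addr_hi signed 6b, MSB=0: value = 19

19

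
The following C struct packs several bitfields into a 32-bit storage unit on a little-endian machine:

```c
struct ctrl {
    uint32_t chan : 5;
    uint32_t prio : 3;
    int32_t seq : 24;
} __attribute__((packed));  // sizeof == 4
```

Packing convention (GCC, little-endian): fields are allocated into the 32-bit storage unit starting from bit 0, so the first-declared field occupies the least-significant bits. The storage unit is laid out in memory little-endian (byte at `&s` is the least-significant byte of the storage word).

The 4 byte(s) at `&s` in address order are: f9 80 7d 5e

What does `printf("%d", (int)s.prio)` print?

[0]=0xf9 [1]=0x80 [2]=0x7d [3]=0x5e (little-endian) → word 0x5e7d80f9
chan:5 @ bit 0 → (0x5e7d80f9>>0)&0x1f = 0x19
prio:3 @ bit 5 → (0x5e7d80f9>>5)&0x7 = 0x7  ←
seq:24 @ bit 8 → (0x5e7d80f9>>8)&0xffffff = 0x5e7d80

7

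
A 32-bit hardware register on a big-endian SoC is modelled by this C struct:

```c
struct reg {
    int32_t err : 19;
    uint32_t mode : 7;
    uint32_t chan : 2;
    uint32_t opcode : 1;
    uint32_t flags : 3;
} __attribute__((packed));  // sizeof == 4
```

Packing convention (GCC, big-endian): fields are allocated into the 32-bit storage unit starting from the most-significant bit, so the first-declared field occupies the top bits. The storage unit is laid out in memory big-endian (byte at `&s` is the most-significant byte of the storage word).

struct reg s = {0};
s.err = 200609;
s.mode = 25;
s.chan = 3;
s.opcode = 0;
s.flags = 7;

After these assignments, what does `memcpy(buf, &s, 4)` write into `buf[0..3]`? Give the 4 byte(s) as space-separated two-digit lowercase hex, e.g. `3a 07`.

err:19 = 200609 → 0x30fa1 << 13 → word 0x61f42000
mode:7 = 25 → 0x19 << 6 → word 0x61f42640
chan:2 = 3 → 0x3 << 4 → word 0x61f42670
opcode:1 = 0 → 0x0 << 3 → word 0x61f42670
flags:3 = 7 → 0x7 << 0 → word 0x61f42677
word = 0x61f42677 → big-endian bytes:
  [0]=0x61  [1]=0xf4  [2]=0x26  [3]=0x77

61 f4 26 77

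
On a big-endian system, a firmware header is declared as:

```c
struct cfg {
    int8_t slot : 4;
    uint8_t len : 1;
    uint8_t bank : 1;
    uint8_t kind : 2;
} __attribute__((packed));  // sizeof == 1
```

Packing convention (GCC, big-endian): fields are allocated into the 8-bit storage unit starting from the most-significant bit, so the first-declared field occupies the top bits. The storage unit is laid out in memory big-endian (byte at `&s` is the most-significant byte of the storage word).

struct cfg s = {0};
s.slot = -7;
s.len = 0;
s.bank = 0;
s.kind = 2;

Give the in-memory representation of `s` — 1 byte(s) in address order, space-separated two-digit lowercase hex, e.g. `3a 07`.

92

[4+:4] slot=-7 & 0xf = 0x9; word=0x90
[3+:1] len=0 & 0x1 = 0x0; word=0x90
[2+:1] bank=0 & 0x1 = 0x0; word=0x90
[0+:2] kind=2 & 0x3 = 0x2; word=0x92
word = 0x92 → big-endian bytes:
  [0]=0x92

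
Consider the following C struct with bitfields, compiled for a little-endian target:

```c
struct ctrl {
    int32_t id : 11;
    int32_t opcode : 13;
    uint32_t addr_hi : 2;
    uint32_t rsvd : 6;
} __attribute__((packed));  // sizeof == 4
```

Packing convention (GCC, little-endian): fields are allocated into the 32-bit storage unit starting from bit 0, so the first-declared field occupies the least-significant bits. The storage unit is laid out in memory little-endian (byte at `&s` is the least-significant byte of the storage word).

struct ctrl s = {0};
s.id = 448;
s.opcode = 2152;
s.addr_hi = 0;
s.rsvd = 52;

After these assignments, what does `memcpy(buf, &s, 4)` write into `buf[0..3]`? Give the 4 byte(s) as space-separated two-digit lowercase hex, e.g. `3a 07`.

[0+:11] id=448 & 0x7ff = 0x1c0; word=0x000001c0
[11+:13] opcode=2152 & 0x1fff = 0x868; word=0x004341c0
[24+:2] addr_hi=0 & 0x3 = 0x0; word=0x004341c0
[26+:6] rsvd=52 & 0x3f = 0x34; word=0xd04341c0
word = 0xd04341c0 → little-endian bytes:
  [0]=0xc0  [1]=0x41  [2]=0x43  [3]=0xd0

c0 41 43 d0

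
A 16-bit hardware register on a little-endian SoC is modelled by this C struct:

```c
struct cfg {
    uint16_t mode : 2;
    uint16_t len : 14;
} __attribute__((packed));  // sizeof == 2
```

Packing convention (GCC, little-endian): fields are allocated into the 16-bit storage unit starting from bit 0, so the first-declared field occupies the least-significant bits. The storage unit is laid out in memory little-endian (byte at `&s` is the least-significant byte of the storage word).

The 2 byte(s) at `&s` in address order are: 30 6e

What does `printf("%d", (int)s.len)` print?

[0]=0x30 [1]=0x6e (little-endian) → word 0x6e30
mode [0+:2] = (word>>0) & 0x3 = 0
len [2+:14] = (word>>2) & 0x3fff = 7052  ←

7052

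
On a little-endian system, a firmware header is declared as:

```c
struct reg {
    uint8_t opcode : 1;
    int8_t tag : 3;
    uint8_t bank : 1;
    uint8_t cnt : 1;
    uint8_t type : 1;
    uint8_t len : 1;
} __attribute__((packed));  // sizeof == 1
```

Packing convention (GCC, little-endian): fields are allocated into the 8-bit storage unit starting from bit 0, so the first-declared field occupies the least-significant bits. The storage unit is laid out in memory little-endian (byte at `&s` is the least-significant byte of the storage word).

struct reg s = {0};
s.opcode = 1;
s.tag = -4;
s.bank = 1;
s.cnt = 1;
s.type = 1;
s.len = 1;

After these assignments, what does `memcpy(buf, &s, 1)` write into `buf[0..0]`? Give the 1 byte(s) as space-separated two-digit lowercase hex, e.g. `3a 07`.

opcode (1b) val=1 bits=0x1 at bit 0: 0x01
tag (3b) val=-4 bits=0x4 at bit 1: 0x09
bank (1b) val=1 bits=0x1 at bit 4: 0x19
cnt (1b) val=1 bits=0x1 at bit 5: 0x39
type (1b) val=1 bits=0x1 at bit 6: 0x79
len (1b) val=1 bits=0x1 at bit 7: 0xf9
word = 0xf9 → little-endian bytes:
  [0]=0xf9

f9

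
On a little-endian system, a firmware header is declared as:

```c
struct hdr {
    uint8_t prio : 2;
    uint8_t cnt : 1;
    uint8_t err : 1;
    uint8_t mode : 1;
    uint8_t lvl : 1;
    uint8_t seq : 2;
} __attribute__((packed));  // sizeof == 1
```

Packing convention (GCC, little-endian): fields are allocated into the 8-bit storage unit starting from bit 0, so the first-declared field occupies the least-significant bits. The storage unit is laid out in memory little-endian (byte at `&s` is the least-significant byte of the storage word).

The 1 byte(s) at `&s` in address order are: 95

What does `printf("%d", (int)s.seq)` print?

[0]=0x95 (little-endian) → word 0x95
prio [0+:2] = (word>>0) & 0x3 = 1
cnt [2+:1] = (word>>2) & 0x1 = 1
err [3+:1] = (word>>3) & 0x1 = 0
mode [4+:1] = (word>>4) & 0x1 = 1
lvl [5+:1] = (word>>5) & 0x1 = 0
seq [6+:2] = (word>>6) & 0x3 = 2  ←

2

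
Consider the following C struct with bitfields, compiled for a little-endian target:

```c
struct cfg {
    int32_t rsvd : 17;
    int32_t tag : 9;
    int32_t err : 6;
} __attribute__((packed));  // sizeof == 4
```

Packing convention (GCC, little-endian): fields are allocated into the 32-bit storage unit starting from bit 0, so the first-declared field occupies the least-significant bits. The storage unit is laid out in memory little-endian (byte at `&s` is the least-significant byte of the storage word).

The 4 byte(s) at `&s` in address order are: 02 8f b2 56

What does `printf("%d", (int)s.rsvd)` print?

[0]=0x02 [1]=0x8f [2]=0xb2 [3]=0x56 (little-endian) → word 0x56b28f02
rsvd [0+:17] = (word>>0) & 0x1ffff = 36610  ←
tag [17+:9] = (word>>17) & 0x1ff = 345
err [26+:6] = (word>>26) & 0x3f = 21
rsvd signed 17b, MSB=0: value = 36610

36610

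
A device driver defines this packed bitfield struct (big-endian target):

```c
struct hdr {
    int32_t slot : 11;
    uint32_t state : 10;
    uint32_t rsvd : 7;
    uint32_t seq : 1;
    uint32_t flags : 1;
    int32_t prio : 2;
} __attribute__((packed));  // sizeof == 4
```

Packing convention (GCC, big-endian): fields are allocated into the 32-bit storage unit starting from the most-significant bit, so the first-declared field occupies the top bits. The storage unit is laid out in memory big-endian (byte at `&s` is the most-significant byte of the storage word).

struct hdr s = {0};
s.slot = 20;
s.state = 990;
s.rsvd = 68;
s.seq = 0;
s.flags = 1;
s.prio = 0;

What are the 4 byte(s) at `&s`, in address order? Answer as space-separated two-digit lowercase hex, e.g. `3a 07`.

[21+:11] slot=20 & 0x7ff = 0x14; word=0x02800000
[11+:10] state=990 & 0x3ff = 0x3de; word=0x029ef000
[4+:7] rsvd=68 & 0x7f = 0x44; word=0x029ef440
[3+:1] seq=0 & 0x1 = 0x0; word=0x029ef440
[2+:1] flags=1 & 0x1 = 0x1; word=0x029ef444
[0+:2] prio=0 & 0x3 = 0x0; word=0x029ef444
word = 0x029ef444 → big-endian bytes:
  [0]=0x02  [1]=0x9e  [2]=0xf4  [3]=0x44

02 9e f4 44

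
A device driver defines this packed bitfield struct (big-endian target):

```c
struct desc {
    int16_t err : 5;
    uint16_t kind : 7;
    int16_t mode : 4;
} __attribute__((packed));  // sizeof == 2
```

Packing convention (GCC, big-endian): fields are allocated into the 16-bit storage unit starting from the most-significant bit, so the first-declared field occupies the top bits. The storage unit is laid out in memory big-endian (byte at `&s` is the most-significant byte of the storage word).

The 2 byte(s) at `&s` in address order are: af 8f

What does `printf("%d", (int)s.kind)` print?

[0]=0xaf [1]=0x8f (big-endian) → word 0xaf8f
err:5 @ bit 11 → (0xaf8f>>11)&0x1f = 0x15
kind:7 @ bit 4 → (0xaf8f>>4)&0x7f = 0x78  ←
mode:4 @ bit 0 → (0xaf8f>>0)&0xf = 0xf

120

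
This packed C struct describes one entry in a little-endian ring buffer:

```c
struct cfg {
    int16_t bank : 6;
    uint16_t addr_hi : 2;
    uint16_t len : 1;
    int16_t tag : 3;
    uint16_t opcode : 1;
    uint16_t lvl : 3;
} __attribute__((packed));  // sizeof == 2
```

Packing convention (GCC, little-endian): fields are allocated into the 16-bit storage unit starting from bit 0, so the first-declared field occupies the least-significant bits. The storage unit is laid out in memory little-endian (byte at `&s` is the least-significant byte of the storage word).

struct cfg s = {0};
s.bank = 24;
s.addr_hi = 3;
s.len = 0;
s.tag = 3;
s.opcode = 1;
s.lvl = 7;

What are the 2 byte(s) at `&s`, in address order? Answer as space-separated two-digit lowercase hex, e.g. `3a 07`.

bank:6 = 24 → 0x18 << 0 → word 0x0018
addr_hi:2 = 3 → 0x3 << 6 → word 0x00d8
len:1 = 0 → 0x0 << 8 → word 0x00d8
tag:3 = 3 → 0x3 << 9 → word 0x06d8
opcode:1 = 1 → 0x1 << 12 → word 0x16d8
lvl:3 = 7 → 0x7 << 13 → word 0xf6d8
word = 0xf6d8 → little-endian bytes:
  [0]=0xd8  [1]=0xf6

d8 f6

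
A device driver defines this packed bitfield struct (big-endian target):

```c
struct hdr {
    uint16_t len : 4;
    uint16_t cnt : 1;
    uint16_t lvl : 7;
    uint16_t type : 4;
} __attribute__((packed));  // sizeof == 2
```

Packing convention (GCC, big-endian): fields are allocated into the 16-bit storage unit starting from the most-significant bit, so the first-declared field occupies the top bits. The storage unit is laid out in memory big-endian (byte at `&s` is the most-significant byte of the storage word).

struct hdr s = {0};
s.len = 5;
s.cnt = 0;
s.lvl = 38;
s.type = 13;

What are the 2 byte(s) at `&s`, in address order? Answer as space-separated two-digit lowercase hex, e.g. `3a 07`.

len:4 = 5 → 0x5 << 12 → word 0x5000
cnt:1 = 0 → 0x0 << 11 → word 0x5000
lvl:7 = 38 → 0x26 << 4 → word 0x5260
type:4 = 13 → 0xd << 0 → word 0x526d
word = 0x526d → big-endian bytes:
  [0]=0x52  [1]=0x6d

52 6d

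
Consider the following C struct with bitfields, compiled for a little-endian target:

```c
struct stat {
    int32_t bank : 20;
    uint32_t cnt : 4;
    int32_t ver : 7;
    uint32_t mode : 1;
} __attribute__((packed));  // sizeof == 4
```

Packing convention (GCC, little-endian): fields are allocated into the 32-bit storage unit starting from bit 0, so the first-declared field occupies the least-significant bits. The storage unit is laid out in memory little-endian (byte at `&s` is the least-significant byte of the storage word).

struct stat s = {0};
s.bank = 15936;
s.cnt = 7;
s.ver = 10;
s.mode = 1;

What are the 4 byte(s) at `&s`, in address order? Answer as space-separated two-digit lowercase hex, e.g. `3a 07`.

bank:20 = 15936 → 0x3e40 << 0 → word 0x00003e40
cnt:4 = 7 → 0x7 << 20 → word 0x00703e40
ver:7 = 10 → 0xa << 24 → word 0x0a703e40
mode:1 = 1 → 0x1 << 31 → word 0x8a703e40
word = 0x8a703e40 → little-endian bytes:
  [0]=0x40  [1]=0x3e  [2]=0x70  [3]=0x8a

40 3e 70 8a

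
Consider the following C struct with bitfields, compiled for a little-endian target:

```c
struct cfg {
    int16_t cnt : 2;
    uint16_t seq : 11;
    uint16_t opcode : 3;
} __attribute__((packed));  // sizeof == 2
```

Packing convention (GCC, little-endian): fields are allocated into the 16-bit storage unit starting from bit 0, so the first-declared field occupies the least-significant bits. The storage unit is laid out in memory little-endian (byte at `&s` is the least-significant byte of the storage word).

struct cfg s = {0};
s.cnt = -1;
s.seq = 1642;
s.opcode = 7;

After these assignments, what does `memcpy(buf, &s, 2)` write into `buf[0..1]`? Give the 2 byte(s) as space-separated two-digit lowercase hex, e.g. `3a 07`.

ab f9

cnt (2b) val=-1 bits=0x3 at bit 0: 0x0003
seq (11b) val=1642 bits=0x66a at bit 2: 0x19ab
opcode (3b) val=7 bits=0x7 at bit 13: 0xf9ab
word = 0xf9ab → little-endian bytes:
  [0]=0xab  [1]=0xf9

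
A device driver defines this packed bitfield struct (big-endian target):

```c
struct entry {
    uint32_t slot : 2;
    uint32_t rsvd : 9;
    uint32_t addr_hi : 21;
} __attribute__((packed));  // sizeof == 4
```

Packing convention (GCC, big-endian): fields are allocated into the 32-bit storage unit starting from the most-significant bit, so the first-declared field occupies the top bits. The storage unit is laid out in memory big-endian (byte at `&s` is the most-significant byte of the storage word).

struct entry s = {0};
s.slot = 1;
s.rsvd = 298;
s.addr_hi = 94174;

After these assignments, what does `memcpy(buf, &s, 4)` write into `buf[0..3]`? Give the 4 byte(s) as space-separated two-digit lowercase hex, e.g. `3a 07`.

slot (2b) val=1 bits=0x1 at bit 30: 0x40000000
rsvd (9b) val=298 bits=0x12a at bit 21: 0x65400000
addr_hi (21b) val=94174 bits=0x16fde at bit 0: 0x65416fde
word = 0x65416fde → big-endian bytes:
  [0]=0x65  [1]=0x41  [2]=0x6f  [3]=0xde

65 41 6f de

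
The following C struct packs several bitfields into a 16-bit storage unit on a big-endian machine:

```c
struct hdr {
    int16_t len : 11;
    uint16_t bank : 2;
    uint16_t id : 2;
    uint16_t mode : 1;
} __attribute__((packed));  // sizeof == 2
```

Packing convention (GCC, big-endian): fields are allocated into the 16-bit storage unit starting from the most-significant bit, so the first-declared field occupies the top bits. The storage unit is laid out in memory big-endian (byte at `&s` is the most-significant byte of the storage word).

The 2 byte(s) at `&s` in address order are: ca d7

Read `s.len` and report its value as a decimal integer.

[0]=0xca [1]=0xd7 (big-endian) → word 0xcad7
len [5+:11] = (word>>5) & 0x7ff = 1622  ←
bank [3+:2] = (word>>3) & 0x3 = 2
id [1+:2] = (word>>1) & 0x3 = 3
mode [0+:1] = (word>>0) & 0x1 = 1
len signed 11b, MSB=1: 1622 - 2048 = -426

-426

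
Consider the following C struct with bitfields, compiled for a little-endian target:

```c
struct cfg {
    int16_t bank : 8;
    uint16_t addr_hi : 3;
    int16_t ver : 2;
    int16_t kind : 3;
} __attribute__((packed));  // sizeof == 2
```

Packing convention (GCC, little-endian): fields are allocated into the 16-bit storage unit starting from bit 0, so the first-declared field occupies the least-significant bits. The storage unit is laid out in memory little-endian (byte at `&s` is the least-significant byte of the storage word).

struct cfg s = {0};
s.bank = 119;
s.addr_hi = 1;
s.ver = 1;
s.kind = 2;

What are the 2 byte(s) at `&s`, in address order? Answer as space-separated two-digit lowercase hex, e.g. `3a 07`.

bank (8b) val=119 bits=0x77 at bit 0: 0x0077
addr_hi (3b) val=1 bits=0x1 at bit 8: 0x0177
ver (2b) val=1 bits=0x1 at bit 11: 0x0977
kind (3b) val=2 bits=0x2 at bit 13: 0x4977
word = 0x4977 → little-endian bytes:
  [0]=0x77  [1]=0x49

77 49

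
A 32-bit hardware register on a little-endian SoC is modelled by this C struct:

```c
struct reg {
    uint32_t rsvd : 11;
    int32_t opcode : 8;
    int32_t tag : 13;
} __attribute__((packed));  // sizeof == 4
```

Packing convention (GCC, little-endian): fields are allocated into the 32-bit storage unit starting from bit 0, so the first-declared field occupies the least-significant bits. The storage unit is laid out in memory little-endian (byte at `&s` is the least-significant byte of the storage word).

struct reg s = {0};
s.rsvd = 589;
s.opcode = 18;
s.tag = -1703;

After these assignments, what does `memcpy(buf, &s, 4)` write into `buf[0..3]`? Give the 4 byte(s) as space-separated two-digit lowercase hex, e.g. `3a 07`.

4d 92 c8 ca

rsvd (11b) val=589 bits=0x24d at bit 0: 0x0000024d
opcode (8b) val=18 bits=0x12 at bit 11: 0x0000924d
tag (13b) val=-1703 bits=0x1959 at bit 19: 0xcac8924d
word = 0xcac8924d → little-endian bytes:
  [0]=0x4d  [1]=0x92  [2]=0xc8  [3]=0xca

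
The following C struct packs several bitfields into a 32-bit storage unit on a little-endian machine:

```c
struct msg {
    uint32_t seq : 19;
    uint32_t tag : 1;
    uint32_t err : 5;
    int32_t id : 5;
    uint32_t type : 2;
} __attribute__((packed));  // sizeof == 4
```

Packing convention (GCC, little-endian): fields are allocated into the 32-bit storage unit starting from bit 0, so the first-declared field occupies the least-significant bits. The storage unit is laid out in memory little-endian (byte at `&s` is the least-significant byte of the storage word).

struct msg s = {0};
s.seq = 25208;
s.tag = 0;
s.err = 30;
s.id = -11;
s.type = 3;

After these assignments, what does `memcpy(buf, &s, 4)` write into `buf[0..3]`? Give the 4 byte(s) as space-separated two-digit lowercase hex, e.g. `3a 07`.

seq (19b) val=25208 bits=0x6278 at bit 0: 0x00006278
tag (1b) val=0 bits=0x0 at bit 19: 0x00006278
err (5b) val=30 bits=0x1e at bit 20: 0x01e06278
id (5b) val=-11 bits=0x15 at bit 25: 0x2be06278
type (2b) val=3 bits=0x3 at bit 30: 0xebe06278
word = 0xebe06278 → little-endian bytes:
  [0]=0x78  [1]=0x62  [2]=0xe0  [3]=0xeb

78 62 e0 eb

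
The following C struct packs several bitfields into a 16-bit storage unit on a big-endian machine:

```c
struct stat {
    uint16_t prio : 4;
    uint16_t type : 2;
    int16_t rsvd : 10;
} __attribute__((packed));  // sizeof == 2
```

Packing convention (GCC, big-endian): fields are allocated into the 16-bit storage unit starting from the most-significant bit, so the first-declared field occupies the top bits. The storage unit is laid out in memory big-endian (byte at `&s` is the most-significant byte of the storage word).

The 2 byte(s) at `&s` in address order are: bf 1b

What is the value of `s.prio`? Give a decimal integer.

[0]=0xbf [1]=0x1b (big-endian) → word 0xbf1b
prio [12+:4] = (word>>12) & 0xf = 11  ←
type [10+:2] = (word>>10) & 0x3 = 3
rsvd [0+:10] = (word>>0) & 0x3ff = 795

11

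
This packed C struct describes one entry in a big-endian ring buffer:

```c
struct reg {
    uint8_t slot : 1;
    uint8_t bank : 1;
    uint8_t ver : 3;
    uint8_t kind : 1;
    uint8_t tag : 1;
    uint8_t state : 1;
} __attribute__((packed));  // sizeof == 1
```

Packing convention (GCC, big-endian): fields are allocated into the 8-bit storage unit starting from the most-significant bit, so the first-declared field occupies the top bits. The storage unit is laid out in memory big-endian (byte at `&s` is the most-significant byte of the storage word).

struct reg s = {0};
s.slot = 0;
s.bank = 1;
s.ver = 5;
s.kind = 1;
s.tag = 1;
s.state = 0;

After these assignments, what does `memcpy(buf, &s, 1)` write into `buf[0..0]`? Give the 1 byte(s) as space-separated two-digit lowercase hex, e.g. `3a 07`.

6e

slot:1 = 0 → 0x0 << 7 → word 0x00
bank:1 = 1 → 0x1 << 6 → word 0x40
ver:3 = 5 → 0x5 << 3 → word 0x68
kind:1 = 1 → 0x1 << 2 → word 0x6c
tag:1 = 1 → 0x1 << 1 → word 0x6e
state:1 = 0 → 0x0 << 0 → word 0x6e
word = 0x6e → big-endian bytes:
  [0]=0x6e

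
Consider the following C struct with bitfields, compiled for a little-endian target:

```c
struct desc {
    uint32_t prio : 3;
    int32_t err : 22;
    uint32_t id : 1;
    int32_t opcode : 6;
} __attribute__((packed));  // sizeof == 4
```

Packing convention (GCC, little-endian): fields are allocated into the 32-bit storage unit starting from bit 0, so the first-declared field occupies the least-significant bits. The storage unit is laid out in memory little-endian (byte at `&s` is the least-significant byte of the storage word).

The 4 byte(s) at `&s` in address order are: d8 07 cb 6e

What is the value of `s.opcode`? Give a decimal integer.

27

[0]=0xd8 [1]=0x07 [2]=0xcb [3]=0x6e (little-endian) → word 0x6ecb07d8
prio [0+:3] = (word>>0) & 0x7 = 0
err [3+:22] = (word>>3) & 0x3fffff = 1663227
id [25+:1] = (word>>25) & 0x1 = 1
opcode [26+:6] = (word>>26) & 0x3f = 27  ←
opcode signed 6b, MSB=0: value = 27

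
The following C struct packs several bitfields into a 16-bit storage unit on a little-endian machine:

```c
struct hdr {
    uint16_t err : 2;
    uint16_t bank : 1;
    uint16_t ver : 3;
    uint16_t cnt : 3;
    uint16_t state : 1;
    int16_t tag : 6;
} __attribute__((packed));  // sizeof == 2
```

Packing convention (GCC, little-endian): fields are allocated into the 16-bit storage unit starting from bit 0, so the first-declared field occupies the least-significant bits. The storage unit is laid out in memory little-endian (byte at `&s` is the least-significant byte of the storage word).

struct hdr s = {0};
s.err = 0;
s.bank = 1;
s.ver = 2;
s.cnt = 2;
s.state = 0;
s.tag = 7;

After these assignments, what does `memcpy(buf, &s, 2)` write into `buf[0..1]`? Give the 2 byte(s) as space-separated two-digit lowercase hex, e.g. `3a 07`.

94 1c

err:2 = 0 → 0x0 << 0 → word 0x0000
bank:1 = 1 → 0x1 << 2 → word 0x0004
ver:3 = 2 → 0x2 << 3 → word 0x0014
cnt:3 = 2 → 0x2 << 6 → word 0x0094
state:1 = 0 → 0x0 << 9 → word 0x0094
tag:6 = 7 → 0x7 << 10 → word 0x1c94
word = 0x1c94 → little-endian bytes:
  [0]=0x94  [1]=0x1c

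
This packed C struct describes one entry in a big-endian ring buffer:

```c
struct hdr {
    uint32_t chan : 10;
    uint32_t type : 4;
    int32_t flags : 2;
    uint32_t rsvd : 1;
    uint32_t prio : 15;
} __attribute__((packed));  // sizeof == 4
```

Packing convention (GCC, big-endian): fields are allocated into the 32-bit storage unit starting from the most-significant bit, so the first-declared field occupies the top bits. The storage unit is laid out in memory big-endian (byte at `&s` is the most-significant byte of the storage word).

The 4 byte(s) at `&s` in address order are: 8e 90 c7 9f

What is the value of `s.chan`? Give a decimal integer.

570

[0]=0x8e [1]=0x90 [2]=0xc7 [3]=0x9f (big-endian) → word 0x8e90c79f
chan [22+:10] = (word>>22) & 0x3ff = 570  ←
type [18+:4] = (word>>18) & 0xf = 4
flags [16+:2] = (word>>16) & 0x3 = 0
rsvd [15+:1] = (word>>15) & 0x1 = 1
prio [0+:15] = (word>>0) & 0x7fff = 18335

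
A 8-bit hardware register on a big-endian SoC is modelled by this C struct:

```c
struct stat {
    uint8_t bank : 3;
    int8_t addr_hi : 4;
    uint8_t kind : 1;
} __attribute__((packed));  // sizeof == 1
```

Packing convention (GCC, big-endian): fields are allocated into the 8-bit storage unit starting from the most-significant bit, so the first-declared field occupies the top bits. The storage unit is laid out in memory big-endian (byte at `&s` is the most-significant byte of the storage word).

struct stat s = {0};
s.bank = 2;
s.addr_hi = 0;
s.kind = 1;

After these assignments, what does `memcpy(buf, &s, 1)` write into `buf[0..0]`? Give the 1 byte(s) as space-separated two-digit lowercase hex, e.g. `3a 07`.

bank (3b) val=2 bits=0x2 at bit 5: 0x40
addr_hi (4b) val=0 bits=0x0 at bit 1: 0x40
kind (1b) val=1 bits=0x1 at bit 0: 0x41
word = 0x41 → big-endian bytes:
  [0]=0x41

41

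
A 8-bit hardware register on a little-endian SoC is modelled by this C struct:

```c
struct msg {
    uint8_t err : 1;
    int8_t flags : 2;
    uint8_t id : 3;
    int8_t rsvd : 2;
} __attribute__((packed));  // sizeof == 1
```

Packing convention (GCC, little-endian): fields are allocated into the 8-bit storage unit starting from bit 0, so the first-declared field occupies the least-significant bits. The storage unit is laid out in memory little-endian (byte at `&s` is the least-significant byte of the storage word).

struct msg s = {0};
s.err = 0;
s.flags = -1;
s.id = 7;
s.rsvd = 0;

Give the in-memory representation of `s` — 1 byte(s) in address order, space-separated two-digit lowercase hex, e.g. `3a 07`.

[0+:1] err=0 & 0x1 = 0x0; word=0x00
[1+:2] flags=-1 & 0x3 = 0x3; word=0x06
[3+:3] id=7 & 0x7 = 0x7; word=0x3e
[6+:2] rsvd=0 & 0x3 = 0x0; word=0x3e
word = 0x3e → little-endian bytes:
  [0]=0x3e

3e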